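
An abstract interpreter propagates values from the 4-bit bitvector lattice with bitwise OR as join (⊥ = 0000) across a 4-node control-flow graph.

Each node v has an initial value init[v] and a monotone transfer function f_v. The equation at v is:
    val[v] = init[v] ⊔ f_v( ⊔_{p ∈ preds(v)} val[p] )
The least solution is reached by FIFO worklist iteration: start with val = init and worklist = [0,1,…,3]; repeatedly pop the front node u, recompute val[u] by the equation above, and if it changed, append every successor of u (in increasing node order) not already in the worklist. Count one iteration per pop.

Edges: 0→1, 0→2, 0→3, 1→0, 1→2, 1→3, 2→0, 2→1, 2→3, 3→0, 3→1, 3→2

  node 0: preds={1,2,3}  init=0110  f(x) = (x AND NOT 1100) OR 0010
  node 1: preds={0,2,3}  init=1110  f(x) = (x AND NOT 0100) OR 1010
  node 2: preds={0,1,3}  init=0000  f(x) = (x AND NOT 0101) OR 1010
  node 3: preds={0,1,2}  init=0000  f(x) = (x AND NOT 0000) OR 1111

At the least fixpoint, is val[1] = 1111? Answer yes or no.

yes

Trace (9 dequeues):
  [1] u=0 | in 1110 | out 0110 | ==
  [2] u=1 | in 0110 | out 1110 | ==
  [3] u=2 | in 1110 | out 1010 | prev 0000 | push {0,1}
  [4] u=3 | in 1110 | out 1111 | prev 0000 | push {2}
  [5] u=0 | in 1111 | out 0111 | prev 0110 | push {3}
  [6] u=1 | in 1111 | out 1111 | prev 1110 | push {0}
  [7] u=2 | in 1111 | out 1010 | ==
  [8] u=3 | in 1111 | out 1111 | ==
  [9] u=0 | in 1111 | out 0111 | ==

Converged values:
  [0] 0111
  [1] 1111
  [2] 1010
  [3] 1111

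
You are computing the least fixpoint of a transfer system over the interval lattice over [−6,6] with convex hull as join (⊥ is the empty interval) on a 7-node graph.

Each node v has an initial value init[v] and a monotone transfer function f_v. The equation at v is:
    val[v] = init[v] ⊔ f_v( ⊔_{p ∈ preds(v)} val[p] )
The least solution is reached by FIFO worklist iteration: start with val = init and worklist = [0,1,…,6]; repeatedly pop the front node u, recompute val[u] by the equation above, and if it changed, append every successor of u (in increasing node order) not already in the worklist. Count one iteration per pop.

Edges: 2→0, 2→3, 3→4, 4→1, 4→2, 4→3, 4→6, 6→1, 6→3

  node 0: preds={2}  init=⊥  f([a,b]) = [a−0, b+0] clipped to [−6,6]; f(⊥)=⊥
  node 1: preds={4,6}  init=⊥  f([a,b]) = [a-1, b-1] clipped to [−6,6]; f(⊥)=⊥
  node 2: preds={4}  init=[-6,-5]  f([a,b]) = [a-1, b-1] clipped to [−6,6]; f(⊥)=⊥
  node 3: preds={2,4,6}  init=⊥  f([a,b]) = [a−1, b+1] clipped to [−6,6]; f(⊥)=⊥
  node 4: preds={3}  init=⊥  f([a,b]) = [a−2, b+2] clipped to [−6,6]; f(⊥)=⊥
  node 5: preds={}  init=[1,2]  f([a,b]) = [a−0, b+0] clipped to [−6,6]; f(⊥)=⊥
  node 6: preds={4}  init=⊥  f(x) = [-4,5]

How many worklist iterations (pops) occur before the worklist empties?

Worklist (17 pops):
  #1 pop 0: in=[-6,-5] → [-6,-5] (was ⊥); enqueue []
  #2 pop 1: in=⊥ → ⊥ (no change)
  #3 pop 2: in=⊥ → [-6,-5] (no change)
  #4 pop 3: in=[-6,-5] → [-6,-4] (was ⊥); enqueue []
  #5 pop 4: in=[-6,-4] → [-6,-2] (was ⊥); enqueue [1,2,3]
  #6 pop 5: in=⊥ → [1,2] (no change)
  #7 pop 6: in=[-6,-2] → [-4,5] (was ⊥); enqueue []
  #8 pop 1: in=[-6,5] → [-6,4] (was ⊥); enqueue []
  #9 pop 2: in=[-6,-2] → [-6,-3] (was [-6,-5]); enqueue [0]
  #10 pop 3: in=[-6,5] → [-6,6] (was [-6,-4]); enqueue [4]
  #11 pop 0: in=[-6,-3] → [-6,-3] (was [-6,-5]); enqueue []
  #12 pop 4: in=[-6,6] → [-6,6] (was [-6,-2]); enqueue [1,2,3,6]
  #13 pop 1: in=[-6,6] → [-6,5] (was [-6,4]); enqueue []
  #14 pop 2: in=[-6,6] → [-6,5] (was [-6,-3]); enqueue [0]
  #15 pop 3: in=[-6,6] → [-6,6] (no change)
  #16 pop 6: in=[-6,6] → [-4,5] (no change)
  #17 pop 0: in=[-6,5] → [-6,5] (was [-6,-3]); enqueue []

Fixpoint:
  val[0] = [-6,5]
  val[1] = [-6,5]
  val[2] = [-6,5]
  val[3] = [-6,6]
  val[4] = [-6,6]
  val[5] = [1,2]
  val[6] = [-4,5]

17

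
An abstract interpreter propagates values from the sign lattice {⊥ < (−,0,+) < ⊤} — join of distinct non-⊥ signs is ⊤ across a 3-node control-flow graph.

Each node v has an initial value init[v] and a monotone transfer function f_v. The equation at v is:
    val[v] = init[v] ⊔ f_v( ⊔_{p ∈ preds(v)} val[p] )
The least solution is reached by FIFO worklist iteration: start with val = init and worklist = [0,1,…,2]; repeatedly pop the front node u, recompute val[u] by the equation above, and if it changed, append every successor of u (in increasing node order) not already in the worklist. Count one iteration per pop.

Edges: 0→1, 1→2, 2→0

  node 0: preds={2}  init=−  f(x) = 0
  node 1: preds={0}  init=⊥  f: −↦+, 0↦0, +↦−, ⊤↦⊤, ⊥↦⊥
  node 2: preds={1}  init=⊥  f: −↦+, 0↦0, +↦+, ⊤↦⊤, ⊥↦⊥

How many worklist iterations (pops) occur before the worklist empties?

4

Trace (4 dequeues):
  [1] u=0 | in ⊥ | out ⊤ | prev − | push {}
  [2] u=1 | in ⊤ | out ⊤ | prev ⊥ | push {}
  [3] u=2 | in ⊤ | out ⊤ | prev ⊥ | push {0}
  [4] u=0 | in ⊤ | out ⊤ | ==

Converged values:
  [0] ⊤
  [1] ⊤
  [2] ⊤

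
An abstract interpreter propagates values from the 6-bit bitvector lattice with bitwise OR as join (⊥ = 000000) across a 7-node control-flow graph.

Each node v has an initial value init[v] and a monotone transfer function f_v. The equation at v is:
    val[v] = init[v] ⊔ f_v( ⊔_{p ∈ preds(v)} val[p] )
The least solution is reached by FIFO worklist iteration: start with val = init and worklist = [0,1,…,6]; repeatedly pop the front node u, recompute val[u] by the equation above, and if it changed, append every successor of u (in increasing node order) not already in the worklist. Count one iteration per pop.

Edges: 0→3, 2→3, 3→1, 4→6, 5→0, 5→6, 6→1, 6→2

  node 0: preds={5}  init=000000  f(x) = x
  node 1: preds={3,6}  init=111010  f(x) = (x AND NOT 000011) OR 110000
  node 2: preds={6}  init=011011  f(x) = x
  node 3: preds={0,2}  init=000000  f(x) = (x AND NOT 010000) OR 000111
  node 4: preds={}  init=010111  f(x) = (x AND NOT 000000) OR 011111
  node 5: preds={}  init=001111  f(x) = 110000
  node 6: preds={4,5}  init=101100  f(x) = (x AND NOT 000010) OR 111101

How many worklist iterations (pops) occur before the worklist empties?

Worklist (11 pops):
  #1 pop 0: in=001111 → 001111 (was 000000); enqueue []
  #2 pop 1: in=101100 → 111110 (was 111010); enqueue []
  #3 pop 2: in=101100 → 111111 (was 011011); enqueue []
  #4 pop 3: in=111111 → 101111 (was 000000); enqueue [1]
  #5 pop 4: in=000000 → 011111 (was 010111); enqueue []
  #6 pop 5: in=000000 → 111111 (was 001111); enqueue [0]
  #7 pop 6: in=111111 → 111101 (was 101100); enqueue [2]
  #8 pop 1: in=111111 → 111110 (no change)
  #9 pop 0: in=111111 → 111111 (was 001111); enqueue [3]
  #10 pop 2: in=111101 → 111111 (no change)
  #11 pop 3: in=111111 → 101111 (no change)

Fixpoint:
  val[0] = 111111
  val[1] = 111110
  val[2] = 111111
  val[3] = 101111
  val[4] = 011111
  val[5] = 111111
  val[6] = 111101

11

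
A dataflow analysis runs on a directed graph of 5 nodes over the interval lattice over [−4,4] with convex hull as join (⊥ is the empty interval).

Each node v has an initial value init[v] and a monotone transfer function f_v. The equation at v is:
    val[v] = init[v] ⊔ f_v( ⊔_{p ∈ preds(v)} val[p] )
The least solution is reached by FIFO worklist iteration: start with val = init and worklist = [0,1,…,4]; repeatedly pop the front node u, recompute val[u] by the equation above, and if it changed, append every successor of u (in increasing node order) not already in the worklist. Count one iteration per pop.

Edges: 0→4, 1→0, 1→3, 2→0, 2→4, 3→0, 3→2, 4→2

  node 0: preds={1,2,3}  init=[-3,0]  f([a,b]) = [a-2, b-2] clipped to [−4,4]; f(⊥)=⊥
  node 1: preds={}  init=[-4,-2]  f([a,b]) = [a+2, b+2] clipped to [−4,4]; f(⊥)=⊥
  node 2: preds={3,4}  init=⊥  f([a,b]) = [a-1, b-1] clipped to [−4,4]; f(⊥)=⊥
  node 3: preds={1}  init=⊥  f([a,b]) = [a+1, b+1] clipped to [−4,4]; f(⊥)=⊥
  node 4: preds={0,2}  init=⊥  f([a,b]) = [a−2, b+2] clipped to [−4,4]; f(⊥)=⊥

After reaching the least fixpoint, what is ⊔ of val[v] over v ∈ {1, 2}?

Worklist (15 pops):
  #1 pop 0: in=[-4,-2] → [-4,0] (was [-3,0]); enqueue []
  #2 pop 1: in=⊥ → [-4,-2] (no change)
  #3 pop 2: in=⊥ → ⊥ (no change)
  #4 pop 3: in=[-4,-2] → [-3,-1] (was ⊥); enqueue [0,2]
  #5 pop 4: in=[-4,0] → [-4,2] (was ⊥); enqueue []
  #6 pop 0: in=[-4,-1] → [-4,0] (no change)
  #7 pop 2: in=[-4,2] → [-4,1] (was ⊥); enqueue [0,4]
  #8 pop 0: in=[-4,1] → [-4,0] (no change)
  #9 pop 4: in=[-4,1] → [-4,3] (was [-4,2]); enqueue [2]
  #10 pop 2: in=[-4,3] → [-4,2] (was [-4,1]); enqueue [0,4]
  #11 pop 0: in=[-4,2] → [-4,0] (no change)
  #12 pop 4: in=[-4,2] → [-4,4] (was [-4,3]); enqueue [2]
  #13 pop 2: in=[-4,4] → [-4,3] (was [-4,2]); enqueue [0,4]
  #14 pop 0: in=[-4,3] → [-4,1] (was [-4,0]); enqueue []
  #15 pop 4: in=[-4,3] → [-4,4] (no change)

Fixpoint:
  val[0] = [-4,1]
  val[1] = [-4,-2]
  val[2] = [-4,3]
  val[3] = [-3,-1]
  val[4] = [-4,4]

[-4,3]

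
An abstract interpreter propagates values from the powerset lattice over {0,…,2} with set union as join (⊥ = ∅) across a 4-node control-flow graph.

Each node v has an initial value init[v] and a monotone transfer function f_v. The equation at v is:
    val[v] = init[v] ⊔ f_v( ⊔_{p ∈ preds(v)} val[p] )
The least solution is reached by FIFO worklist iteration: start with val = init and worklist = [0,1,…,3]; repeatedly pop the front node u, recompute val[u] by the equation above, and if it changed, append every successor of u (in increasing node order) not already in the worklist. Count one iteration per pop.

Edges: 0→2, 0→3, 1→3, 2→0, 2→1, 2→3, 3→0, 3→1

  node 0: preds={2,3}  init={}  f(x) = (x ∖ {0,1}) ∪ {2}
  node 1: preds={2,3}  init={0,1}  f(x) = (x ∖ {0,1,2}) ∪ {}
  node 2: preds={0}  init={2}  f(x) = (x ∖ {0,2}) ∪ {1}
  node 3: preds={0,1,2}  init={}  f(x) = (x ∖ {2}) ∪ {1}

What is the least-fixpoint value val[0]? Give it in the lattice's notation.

{2}

Worklist (6 pops):
  #1 pop 0: in={2} → {2} (was {}); enqueue []
  #2 pop 1: in={2} → {0,1} (no change)
  #3 pop 2: in={2} → {1,2} (was {2}); enqueue [0,1]
  #4 pop 3: in={0,1,2} → {0,1} (was {}); enqueue []
  #5 pop 0: in={0,1,2} → {2} (no change)
  #6 pop 1: in={0,1,2} → {0,1} (no change)

Fixpoint:
  val[0] = {2}
  val[1] = {0,1}
  val[2] = {1,2}
  val[3] = {0,1}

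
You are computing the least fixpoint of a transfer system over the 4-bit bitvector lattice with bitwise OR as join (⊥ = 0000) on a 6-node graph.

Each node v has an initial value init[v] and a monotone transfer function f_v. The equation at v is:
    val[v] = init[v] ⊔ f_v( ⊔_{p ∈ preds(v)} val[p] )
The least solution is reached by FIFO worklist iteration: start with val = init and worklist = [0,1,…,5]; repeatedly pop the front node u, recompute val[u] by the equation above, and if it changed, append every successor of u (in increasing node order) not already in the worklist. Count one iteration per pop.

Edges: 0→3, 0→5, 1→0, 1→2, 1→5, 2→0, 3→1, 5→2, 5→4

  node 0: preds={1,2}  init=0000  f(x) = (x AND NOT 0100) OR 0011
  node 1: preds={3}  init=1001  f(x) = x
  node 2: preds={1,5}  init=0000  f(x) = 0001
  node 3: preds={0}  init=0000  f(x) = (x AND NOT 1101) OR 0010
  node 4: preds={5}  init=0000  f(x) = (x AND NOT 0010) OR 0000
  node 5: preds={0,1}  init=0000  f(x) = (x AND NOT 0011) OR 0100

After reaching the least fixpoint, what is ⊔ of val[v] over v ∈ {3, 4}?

Trace (12 dequeues):
  [1] u=0 | in 1001 | out 1011 | prev 0000 | push {}
  [2] u=1 | in 0000 | out 1001 | ==
  [3] u=2 | in 1001 | out 0001 | prev 0000 | push {0}
  [4] u=3 | in 1011 | out 0010 | prev 0000 | push {1}
  [5] u=4 | in 0000 | out 0000 | ==
  [6] u=5 | in 1011 | out 1100 | prev 0000 | push {2,4}
  [7] u=0 | in 1001 | out 1011 | ==
  [8] u=1 | in 0010 | out 1011 | prev 1001 | push {0,5}
  [9] u=2 | in 1111 | out 0001 | ==
  [10] u=4 | in 1100 | out 1100 | prev 0000 | push {}
  [11] u=0 | in 1011 | out 1011 | ==
  [12] u=5 | in 1011 | out 1100 | ==

Converged values:
  [0] 1011
  [1] 1011
  [2] 0001
  [3] 0010
  [4] 1100
  [5] 1100

1110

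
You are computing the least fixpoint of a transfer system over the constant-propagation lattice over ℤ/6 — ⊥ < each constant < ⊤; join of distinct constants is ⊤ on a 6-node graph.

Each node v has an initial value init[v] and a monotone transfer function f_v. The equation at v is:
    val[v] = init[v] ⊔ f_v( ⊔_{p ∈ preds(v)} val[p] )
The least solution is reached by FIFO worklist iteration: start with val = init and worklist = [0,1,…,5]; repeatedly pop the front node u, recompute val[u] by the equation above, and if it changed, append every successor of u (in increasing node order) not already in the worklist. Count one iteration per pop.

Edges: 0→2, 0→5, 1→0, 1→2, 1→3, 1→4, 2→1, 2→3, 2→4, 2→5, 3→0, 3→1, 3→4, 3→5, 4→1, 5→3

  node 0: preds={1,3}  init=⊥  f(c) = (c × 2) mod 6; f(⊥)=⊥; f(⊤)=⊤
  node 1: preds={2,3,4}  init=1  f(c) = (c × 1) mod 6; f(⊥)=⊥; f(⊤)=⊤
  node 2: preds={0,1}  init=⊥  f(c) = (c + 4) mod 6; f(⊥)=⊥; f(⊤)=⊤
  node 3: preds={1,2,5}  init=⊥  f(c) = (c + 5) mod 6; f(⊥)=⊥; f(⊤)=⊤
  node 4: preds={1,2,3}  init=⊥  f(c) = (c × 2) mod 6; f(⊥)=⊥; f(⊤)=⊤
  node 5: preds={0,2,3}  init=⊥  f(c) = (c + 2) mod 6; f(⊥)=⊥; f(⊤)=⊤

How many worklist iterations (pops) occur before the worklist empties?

12

Worklist (12 pops):
  #1 pop 0: in=1 → 2 (was ⊥); enqueue []
  #2 pop 1: in=⊥ → 1 (no change)
  #3 pop 2: in=⊤ → ⊤ (was ⊥); enqueue [1]
  #4 pop 3: in=⊤ → ⊤ (was ⊥); enqueue [0]
  #5 pop 4: in=⊤ → ⊤ (was ⊥); enqueue []
  #6 pop 5: in=⊤ → ⊤ (was ⊥); enqueue [3]
  #7 pop 1: in=⊤ → ⊤ (was 1); enqueue [2,4]
  #8 pop 0: in=⊤ → ⊤ (was 2); enqueue [5]
  #9 pop 3: in=⊤ → ⊤ (no change)
  #10 pop 2: in=⊤ → ⊤ (no change)
  #11 pop 4: in=⊤ → ⊤ (no change)
  #12 pop 5: in=⊤ → ⊤ (no change)

Fixpoint:
  val[0] = ⊤
  val[1] = ⊤
  val[2] = ⊤
  val[3] = ⊤
  val[4] = ⊤
  val[5] = ⊤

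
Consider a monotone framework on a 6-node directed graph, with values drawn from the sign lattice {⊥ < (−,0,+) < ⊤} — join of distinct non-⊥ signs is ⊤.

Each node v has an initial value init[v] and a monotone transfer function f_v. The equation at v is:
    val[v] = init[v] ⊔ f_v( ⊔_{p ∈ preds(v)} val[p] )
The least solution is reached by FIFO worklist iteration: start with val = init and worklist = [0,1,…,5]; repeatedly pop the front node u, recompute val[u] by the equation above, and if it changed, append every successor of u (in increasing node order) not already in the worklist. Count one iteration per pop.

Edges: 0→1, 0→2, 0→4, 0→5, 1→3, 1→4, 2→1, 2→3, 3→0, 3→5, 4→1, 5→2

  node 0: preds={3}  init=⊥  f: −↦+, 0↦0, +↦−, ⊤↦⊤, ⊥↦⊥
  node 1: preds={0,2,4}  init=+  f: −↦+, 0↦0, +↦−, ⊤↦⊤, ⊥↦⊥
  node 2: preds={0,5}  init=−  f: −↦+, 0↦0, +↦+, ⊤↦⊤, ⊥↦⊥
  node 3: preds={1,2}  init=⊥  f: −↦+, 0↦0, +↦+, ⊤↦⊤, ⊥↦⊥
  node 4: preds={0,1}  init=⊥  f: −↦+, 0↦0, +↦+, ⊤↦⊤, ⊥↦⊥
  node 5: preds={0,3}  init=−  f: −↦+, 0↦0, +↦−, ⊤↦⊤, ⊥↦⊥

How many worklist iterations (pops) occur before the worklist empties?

Iteration log — 13 steps:
  step 1. node 0  ⊔preds=⊥  new=⊥  stable
  step 2. node 1  ⊔preds=−  new=+  stable
  step 3. node 2  ⊔preds=−  new=⊤  old=−  +wl: 1
  step 4. node 3  ⊔preds=⊤  new=⊤  old=⊥  +wl: 0
  step 5. node 4  ⊔preds=+  new=+  old=⊥  +wl: 
  step 6. node 5  ⊔preds=⊤  new=⊤  old=−  +wl: 2
  step 7. node 1  ⊔preds=⊤  new=⊤  old=+  +wl: 3,4
  step 8. node 0  ⊔preds=⊤  new=⊤  old=⊥  +wl: 1,5
  step 9. node 2  ⊔preds=⊤  new=⊤  stable
  step 10. node 3  ⊔preds=⊤  new=⊤  stable
  step 11. node 4  ⊔preds=⊤  new=⊤  old=+  +wl: 
  step 12. node 1  ⊔preds=⊤  new=⊤  stable
  step 13. node 5  ⊔preds=⊤  new=⊤  stable

Least fixpoint reached:
  node 0: ⊤
  node 1: ⊤
  node 2: ⊤
  node 3: ⊤
  node 4: ⊤
  node 5: ⊤

13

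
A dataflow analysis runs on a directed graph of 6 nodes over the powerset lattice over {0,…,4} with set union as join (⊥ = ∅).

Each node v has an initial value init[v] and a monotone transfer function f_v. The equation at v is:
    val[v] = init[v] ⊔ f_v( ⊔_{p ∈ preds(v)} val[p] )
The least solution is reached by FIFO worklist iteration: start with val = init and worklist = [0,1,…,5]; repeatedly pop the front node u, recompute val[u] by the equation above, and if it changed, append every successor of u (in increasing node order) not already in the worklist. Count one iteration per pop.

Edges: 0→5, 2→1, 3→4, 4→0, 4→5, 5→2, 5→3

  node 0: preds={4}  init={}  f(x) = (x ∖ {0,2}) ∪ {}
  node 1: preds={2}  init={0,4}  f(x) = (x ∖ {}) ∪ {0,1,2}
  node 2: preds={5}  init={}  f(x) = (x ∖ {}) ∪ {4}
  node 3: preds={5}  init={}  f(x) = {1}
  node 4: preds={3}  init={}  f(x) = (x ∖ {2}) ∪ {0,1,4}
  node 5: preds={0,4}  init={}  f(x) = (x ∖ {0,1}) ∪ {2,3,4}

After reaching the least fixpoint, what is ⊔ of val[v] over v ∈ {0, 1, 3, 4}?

Worklist (12 pops):
  #1 pop 0: in={} → {} (no change)
  #2 pop 1: in={} → {0,1,2,4} (was {0,4}); enqueue []
  #3 pop 2: in={} → {4} (was {}); enqueue [1]
  #4 pop 3: in={} → {1} (was {}); enqueue []
  #5 pop 4: in={1} → {0,1,4} (was {}); enqueue [0]
  #6 pop 5: in={0,1,4} → {2,3,4} (was {}); enqueue [2,3]
  #7 pop 1: in={4} → {0,1,2,4} (no change)
  #8 pop 0: in={0,1,4} → {1,4} (was {}); enqueue [5]
  #9 pop 2: in={2,3,4} → {2,3,4} (was {4}); enqueue [1]
  #10 pop 3: in={2,3,4} → {1} (no change)
  #11 pop 5: in={0,1,4} → {2,3,4} (no change)
  #12 pop 1: in={2,3,4} → {0,1,2,3,4} (was {0,1,2,4}); enqueue []

Fixpoint:
  val[0] = {1,4}
  val[1] = {0,1,2,3,4}
  val[2] = {2,3,4}
  val[3] = {1}
  val[4] = {0,1,4}
  val[5] = {2,3,4}

{0,1,2,3,4}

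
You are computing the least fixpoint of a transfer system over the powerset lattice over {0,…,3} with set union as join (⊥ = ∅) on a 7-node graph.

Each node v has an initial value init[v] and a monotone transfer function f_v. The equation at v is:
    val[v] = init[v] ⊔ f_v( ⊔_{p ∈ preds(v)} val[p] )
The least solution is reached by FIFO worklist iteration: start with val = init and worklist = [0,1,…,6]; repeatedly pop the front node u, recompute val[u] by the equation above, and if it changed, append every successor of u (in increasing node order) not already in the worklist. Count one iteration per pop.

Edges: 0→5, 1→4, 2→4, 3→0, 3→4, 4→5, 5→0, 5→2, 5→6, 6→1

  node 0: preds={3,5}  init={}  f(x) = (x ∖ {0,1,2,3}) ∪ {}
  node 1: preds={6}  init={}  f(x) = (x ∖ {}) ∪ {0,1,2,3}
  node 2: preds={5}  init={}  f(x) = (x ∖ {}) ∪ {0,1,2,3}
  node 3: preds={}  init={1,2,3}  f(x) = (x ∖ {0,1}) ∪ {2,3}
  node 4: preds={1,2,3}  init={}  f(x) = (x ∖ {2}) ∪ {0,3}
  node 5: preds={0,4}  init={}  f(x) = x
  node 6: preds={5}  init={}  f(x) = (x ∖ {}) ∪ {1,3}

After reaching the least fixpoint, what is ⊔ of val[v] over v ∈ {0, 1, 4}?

{0,1,2,3}

Worklist (10 pops):
  #1 pop 0: in={1,2,3} → {} (no change)
  #2 pop 1: in={} → {0,1,2,3} (was {}); enqueue []
  #3 pop 2: in={} → {0,1,2,3} (was {}); enqueue []
  #4 pop 3: in={} → {1,2,3} (no change)
  #5 pop 4: in={0,1,2,3} → {0,1,3} (was {}); enqueue []
  #6 pop 5: in={0,1,3} → {0,1,3} (was {}); enqueue [0,2]
  #7 pop 6: in={0,1,3} → {0,1,3} (was {}); enqueue [1]
  #8 pop 0: in={0,1,2,3} → {} (no change)
  #9 pop 2: in={0,1,3} → {0,1,2,3} (no change)
  #10 pop 1: in={0,1,3} → {0,1,2,3} (no change)

Fixpoint:
  val[0] = {}
  val[1] = {0,1,2,3}
  val[2] = {0,1,2,3}
  val[3] = {1,2,3}
  val[4] = {0,1,3}
  val[5] = {0,1,3}
  val[6] = {0,1,3}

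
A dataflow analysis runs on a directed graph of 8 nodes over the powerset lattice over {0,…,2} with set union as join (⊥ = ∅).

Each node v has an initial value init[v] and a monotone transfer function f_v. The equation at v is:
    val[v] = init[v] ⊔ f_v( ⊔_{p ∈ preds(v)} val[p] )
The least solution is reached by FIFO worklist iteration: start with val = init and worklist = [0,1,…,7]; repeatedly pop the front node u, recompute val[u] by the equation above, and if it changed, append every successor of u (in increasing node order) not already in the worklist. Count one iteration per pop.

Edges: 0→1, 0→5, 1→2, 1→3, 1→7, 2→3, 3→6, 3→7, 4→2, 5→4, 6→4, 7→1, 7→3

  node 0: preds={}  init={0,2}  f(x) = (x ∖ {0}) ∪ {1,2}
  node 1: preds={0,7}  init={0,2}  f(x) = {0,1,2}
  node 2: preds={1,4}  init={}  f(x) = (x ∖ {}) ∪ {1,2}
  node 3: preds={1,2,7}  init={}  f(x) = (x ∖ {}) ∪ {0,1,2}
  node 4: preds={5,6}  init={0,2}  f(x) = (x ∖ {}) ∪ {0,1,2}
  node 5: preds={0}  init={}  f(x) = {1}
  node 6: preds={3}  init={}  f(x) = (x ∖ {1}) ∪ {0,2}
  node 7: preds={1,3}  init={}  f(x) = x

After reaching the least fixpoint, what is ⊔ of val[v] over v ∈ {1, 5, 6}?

{0,1,2}

Trace (12 dequeues):
  [1] u=0 | in {} | out {0,1,2} | prev {0,2} | push {}
  [2] u=1 | in {0,1,2} | out {0,1,2} | prev {0,2} | push {}
  [3] u=2 | in {0,1,2} | out {0,1,2} | prev {} | push {}
  [4] u=3 | in {0,1,2} | out {0,1,2} | prev {} | push {}
  [5] u=4 | in {} | out {0,1,2} | prev {0,2} | push {2}
  [6] u=5 | in {0,1,2} | out {1} | prev {} | push {4}
  [7] u=6 | in {0,1,2} | out {0,2} | prev {} | push {}
  [8] u=7 | in {0,1,2} | out {0,1,2} | prev {} | push {1,3}
  [9] u=2 | in {0,1,2} | out {0,1,2} | ==
  [10] u=4 | in {0,1,2} | out {0,1,2} | ==
  [11] u=1 | in {0,1,2} | out {0,1,2} | ==
  [12] u=3 | in {0,1,2} | out {0,1,2} | ==

Converged values:
  [0] {0,1,2}
  [1] {0,1,2}
  [2] {0,1,2}
  [3] {0,1,2}
  [4] {0,1,2}
  [5] {1}
  [6] {0,2}
  [7] {0,1,2}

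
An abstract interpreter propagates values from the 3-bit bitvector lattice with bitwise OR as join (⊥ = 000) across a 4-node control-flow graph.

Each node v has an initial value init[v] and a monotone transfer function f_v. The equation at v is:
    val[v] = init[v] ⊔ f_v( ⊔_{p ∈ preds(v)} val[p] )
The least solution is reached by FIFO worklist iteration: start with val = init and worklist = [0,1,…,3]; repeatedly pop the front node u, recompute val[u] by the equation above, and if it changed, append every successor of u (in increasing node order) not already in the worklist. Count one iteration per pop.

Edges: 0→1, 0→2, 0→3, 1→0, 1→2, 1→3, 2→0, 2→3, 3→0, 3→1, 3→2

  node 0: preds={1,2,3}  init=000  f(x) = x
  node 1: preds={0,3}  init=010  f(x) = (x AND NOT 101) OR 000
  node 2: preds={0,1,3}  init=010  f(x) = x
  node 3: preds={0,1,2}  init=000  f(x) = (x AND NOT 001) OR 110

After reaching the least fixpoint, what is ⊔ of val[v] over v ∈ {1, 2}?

Trace (9 dequeues):
  [1] u=0 | in 010 | out 010 | prev 000 | push {}
  [2] u=1 | in 010 | out 010 | ==
  [3] u=2 | in 010 | out 010 | ==
  [4] u=3 | in 010 | out 110 | prev 000 | push {0,1,2}
  [5] u=0 | in 110 | out 110 | prev 010 | push {3}
  [6] u=1 | in 110 | out 010 | ==
  [7] u=2 | in 110 | out 110 | prev 010 | push {0}
  [8] u=3 | in 110 | out 110 | ==
  [9] u=0 | in 110 | out 110 | ==

Converged values:
  [0] 110
  [1] 010
  [2] 110
  [3] 110

110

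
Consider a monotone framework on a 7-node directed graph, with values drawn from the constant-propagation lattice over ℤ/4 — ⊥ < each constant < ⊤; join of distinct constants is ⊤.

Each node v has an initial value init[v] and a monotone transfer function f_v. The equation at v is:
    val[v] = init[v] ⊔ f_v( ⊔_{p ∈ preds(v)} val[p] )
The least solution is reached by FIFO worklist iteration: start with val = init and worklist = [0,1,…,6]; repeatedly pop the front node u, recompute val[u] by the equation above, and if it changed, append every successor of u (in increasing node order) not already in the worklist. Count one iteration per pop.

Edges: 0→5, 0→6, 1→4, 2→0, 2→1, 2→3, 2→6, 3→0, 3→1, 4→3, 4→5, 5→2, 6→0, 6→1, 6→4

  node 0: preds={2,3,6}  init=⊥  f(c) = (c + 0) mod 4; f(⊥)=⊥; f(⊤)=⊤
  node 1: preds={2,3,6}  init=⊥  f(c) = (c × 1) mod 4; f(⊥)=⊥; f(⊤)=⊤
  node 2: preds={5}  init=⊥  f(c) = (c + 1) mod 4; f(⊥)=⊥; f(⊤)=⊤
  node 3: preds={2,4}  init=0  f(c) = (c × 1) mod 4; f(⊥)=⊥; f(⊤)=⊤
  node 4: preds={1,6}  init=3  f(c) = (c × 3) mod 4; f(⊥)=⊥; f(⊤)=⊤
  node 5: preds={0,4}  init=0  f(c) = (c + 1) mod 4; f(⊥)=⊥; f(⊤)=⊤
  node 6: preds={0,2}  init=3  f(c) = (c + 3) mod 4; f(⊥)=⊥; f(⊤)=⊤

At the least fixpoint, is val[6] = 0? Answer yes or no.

Trace (16 dequeues):
  [1] u=0 | in ⊤ | out ⊤ | prev ⊥ | push {}
  [2] u=1 | in ⊤ | out ⊤ | prev ⊥ | push {}
  [3] u=2 | in 0 | out 1 | prev ⊥ | push {0,1}
  [4] u=3 | in ⊤ | out ⊤ | prev 0 | push {}
  [5] u=4 | in ⊤ | out ⊤ | prev 3 | push {3}
  [6] u=5 | in ⊤ | out ⊤ | prev 0 | push {2}
  [7] u=6 | in ⊤ | out ⊤ | prev 3 | push {4}
  [8] u=0 | in ⊤ | out ⊤ | ==
  [9] u=1 | in ⊤ | out ⊤ | ==
  [10] u=3 | in ⊤ | out ⊤ | ==
  [11] u=2 | in ⊤ | out ⊤ | prev 1 | push {0,1,3,6}
  [12] u=4 | in ⊤ | out ⊤ | ==
  [13] u=0 | in ⊤ | out ⊤ | ==
  [14] u=1 | in ⊤ | out ⊤ | ==
  [15] u=3 | in ⊤ | out ⊤ | ==
  [16] u=6 | in ⊤ | out ⊤ | ==

Converged values:
  [0] ⊤
  [1] ⊤
  [2] ⊤
  [3] ⊤
  [4] ⊤
  [5] ⊤
  [6] ⊤

no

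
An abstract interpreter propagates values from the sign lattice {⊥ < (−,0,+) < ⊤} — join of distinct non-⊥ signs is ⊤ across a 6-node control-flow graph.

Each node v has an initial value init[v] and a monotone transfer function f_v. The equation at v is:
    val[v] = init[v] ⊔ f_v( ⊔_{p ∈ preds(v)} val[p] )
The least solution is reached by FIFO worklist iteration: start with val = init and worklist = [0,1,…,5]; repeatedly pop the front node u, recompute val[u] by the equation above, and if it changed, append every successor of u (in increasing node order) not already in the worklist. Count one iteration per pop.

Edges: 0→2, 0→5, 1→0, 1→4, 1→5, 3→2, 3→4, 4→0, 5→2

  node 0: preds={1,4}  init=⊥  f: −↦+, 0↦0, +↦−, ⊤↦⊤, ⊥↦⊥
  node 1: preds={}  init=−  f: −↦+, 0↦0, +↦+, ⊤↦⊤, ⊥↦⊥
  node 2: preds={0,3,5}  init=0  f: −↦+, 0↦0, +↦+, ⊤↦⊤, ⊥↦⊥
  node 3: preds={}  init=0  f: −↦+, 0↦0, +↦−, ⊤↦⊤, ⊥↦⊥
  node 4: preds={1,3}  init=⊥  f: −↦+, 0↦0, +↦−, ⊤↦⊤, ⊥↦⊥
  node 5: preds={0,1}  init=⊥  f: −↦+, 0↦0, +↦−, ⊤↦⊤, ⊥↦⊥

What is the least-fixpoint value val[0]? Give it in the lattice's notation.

Worklist (9 pops):
  #1 pop 0: in=− → + (was ⊥); enqueue []
  #2 pop 1: in=⊥ → − (no change)
  #3 pop 2: in=⊤ → ⊤ (was 0); enqueue []
  #4 pop 3: in=⊥ → 0 (no change)
  #5 pop 4: in=⊤ → ⊤ (was ⊥); enqueue [0]
  #6 pop 5: in=⊤ → ⊤ (was ⊥); enqueue [2]
  #7 pop 0: in=⊤ → ⊤ (was +); enqueue [5]
  #8 pop 2: in=⊤ → ⊤ (no change)
  #9 pop 5: in=⊤ → ⊤ (no change)

Fixpoint:
  val[0] = ⊤
  val[1] = −
  val[2] = ⊤
  val[3] = 0
  val[4] = ⊤
  val[5] = ⊤

⊤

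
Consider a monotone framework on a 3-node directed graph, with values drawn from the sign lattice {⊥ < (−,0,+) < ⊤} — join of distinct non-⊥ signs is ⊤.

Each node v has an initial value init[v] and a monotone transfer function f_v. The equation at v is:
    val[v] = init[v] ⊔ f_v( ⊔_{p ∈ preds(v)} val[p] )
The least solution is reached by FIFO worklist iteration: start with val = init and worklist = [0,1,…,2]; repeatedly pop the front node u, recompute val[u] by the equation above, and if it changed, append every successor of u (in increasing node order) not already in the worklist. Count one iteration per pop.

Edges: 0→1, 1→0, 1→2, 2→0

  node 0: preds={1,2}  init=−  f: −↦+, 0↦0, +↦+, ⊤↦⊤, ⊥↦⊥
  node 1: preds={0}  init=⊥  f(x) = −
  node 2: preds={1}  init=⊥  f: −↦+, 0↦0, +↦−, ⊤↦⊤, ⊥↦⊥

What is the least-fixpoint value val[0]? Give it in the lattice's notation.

Iteration log — 5 steps:
  step 1. node 0  ⊔preds=⊥  new=−  stable
  step 2. node 1  ⊔preds=−  new=−  old=⊥  +wl: 0
  step 3. node 2  ⊔preds=−  new=+  old=⊥  +wl: 
  step 4. node 0  ⊔preds=⊤  new=⊤  old=−  +wl: 1
  step 5. node 1  ⊔preds=⊤  new=−  stable

Least fixpoint reached:
  node 0: ⊤
  node 1: −
  node 2: +

⊤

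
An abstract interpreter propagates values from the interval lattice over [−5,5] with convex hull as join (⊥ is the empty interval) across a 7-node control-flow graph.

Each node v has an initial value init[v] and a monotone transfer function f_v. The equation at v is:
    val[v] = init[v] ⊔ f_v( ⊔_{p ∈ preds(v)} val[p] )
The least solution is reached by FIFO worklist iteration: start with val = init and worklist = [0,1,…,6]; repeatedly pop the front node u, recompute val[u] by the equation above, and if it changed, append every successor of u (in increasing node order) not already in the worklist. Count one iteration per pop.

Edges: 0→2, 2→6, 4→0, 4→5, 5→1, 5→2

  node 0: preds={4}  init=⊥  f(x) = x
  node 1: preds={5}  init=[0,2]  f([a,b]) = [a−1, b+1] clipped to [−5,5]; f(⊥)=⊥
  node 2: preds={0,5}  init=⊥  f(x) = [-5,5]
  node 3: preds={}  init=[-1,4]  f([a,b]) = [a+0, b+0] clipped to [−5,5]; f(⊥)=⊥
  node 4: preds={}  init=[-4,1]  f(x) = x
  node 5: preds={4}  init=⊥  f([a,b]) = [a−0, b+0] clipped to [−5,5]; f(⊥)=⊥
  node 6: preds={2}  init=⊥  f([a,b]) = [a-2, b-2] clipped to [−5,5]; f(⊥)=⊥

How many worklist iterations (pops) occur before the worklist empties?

Worklist (9 pops):
  #1 pop 0: in=[-4,1] → [-4,1] (was ⊥); enqueue []
  #2 pop 1: in=⊥ → [0,2] (no change)
  #3 pop 2: in=[-4,1] → [-5,5] (was ⊥); enqueue []
  #4 pop 3: in=⊥ → [-1,4] (no change)
  #5 pop 4: in=⊥ → [-4,1] (no change)
  #6 pop 5: in=[-4,1] → [-4,1] (was ⊥); enqueue [1,2]
  #7 pop 6: in=[-5,5] → [-5,3] (was ⊥); enqueue []
  #8 pop 1: in=[-4,1] → [-5,2] (was [0,2]); enqueue []
  #9 pop 2: in=[-4,1] → [-5,5] (no change)

Fixpoint:
  val[0] = [-4,1]
  val[1] = [-5,2]
  val[2] = [-5,5]
  val[3] = [-1,4]
  val[4] = [-4,1]
  val[5] = [-4,1]
  val[6] = [-5,3]

9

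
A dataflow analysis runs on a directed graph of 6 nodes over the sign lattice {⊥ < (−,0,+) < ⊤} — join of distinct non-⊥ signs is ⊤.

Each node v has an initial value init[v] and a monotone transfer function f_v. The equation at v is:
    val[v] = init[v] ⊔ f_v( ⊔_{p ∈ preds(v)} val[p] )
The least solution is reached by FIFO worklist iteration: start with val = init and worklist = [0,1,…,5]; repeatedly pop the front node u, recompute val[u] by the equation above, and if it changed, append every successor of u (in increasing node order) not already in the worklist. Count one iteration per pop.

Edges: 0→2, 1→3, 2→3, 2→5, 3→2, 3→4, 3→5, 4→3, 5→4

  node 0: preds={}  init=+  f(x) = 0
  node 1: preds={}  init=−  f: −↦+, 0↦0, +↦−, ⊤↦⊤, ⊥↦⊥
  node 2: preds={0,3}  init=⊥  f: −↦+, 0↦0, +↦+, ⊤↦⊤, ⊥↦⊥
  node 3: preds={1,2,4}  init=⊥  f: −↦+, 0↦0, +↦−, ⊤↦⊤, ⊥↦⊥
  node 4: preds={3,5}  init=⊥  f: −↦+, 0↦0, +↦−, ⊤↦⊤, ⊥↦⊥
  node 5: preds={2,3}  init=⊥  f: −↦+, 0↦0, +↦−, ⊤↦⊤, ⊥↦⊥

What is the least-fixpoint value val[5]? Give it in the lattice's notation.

Trace (9 dequeues):
  [1] u=0 | in ⊥ | out ⊤ | prev + | push {}
  [2] u=1 | in ⊥ | out − | ==
  [3] u=2 | in ⊤ | out ⊤ | prev ⊥ | push {}
  [4] u=3 | in ⊤ | out ⊤ | prev ⊥ | push {2}
  [5] u=4 | in ⊤ | out ⊤ | prev ⊥ | push {3}
  [6] u=5 | in ⊤ | out ⊤ | prev ⊥ | push {4}
  [7] u=2 | in ⊤ | out ⊤ | ==
  [8] u=3 | in ⊤ | out ⊤ | ==
  [9] u=4 | in ⊤ | out ⊤ | ==

Converged values:
  [0] ⊤
  [1] −
  [2] ⊤
  [3] ⊤
  [4] ⊤
  [5] ⊤

⊤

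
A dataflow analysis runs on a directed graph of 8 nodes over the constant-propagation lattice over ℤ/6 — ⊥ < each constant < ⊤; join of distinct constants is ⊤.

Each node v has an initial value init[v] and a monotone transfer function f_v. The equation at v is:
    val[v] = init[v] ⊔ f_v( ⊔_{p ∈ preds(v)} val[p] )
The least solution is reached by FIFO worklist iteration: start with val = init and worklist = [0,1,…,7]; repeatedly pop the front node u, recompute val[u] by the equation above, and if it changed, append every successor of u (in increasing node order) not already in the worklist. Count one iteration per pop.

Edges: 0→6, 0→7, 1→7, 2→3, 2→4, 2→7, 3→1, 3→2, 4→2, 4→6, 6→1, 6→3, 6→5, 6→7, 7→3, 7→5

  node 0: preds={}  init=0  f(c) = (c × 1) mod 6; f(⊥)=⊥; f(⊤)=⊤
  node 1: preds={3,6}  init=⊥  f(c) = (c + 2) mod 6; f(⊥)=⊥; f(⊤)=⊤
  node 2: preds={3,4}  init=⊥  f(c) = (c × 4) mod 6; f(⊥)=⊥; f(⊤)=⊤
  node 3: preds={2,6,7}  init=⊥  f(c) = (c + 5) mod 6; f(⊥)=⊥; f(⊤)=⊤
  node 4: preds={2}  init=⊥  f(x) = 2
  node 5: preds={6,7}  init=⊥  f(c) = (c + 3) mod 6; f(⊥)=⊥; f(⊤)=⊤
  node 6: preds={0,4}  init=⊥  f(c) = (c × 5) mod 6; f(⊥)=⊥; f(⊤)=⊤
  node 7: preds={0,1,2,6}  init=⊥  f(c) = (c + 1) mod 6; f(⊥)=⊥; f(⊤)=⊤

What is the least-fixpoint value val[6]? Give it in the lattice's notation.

Trace (19 dequeues):
  [1] u=0 | in ⊥ | out 0 | ==
  [2] u=1 | in ⊥ | out ⊥ | ==
  [3] u=2 | in ⊥ | out ⊥ | ==
  [4] u=3 | in ⊥ | out ⊥ | ==
  [5] u=4 | in ⊥ | out 2 | prev ⊥ | push {2}
  [6] u=5 | in ⊥ | out ⊥ | ==
  [7] u=6 | in ⊤ | out ⊤ | prev ⊥ | push {1,3,5}
  [8] u=7 | in ⊤ | out ⊤ | prev ⊥ | push {}
  [9] u=2 | in 2 | out 2 | prev ⊥ | push {4,7}
  [10] u=1 | in ⊤ | out ⊤ | prev ⊥ | push {}
  [11] u=3 | in ⊤ | out ⊤ | prev ⊥ | push {1,2}
  [12] u=5 | in ⊤ | out ⊤ | prev ⊥ | push {}
  [13] u=4 | in 2 | out 2 | ==
  [14] u=7 | in ⊤ | out ⊤ | ==
  [15] u=1 | in ⊤ | out ⊤ | ==
  [16] u=2 | in ⊤ | out ⊤ | prev 2 | push {3,4,7}
  [17] u=3 | in ⊤ | out ⊤ | ==
  [18] u=4 | in ⊤ | out 2 | ==
  [19] u=7 | in ⊤ | out ⊤ | ==

Converged values:
  [0] 0
  [1] ⊤
  [2] ⊤
  [3] ⊤
  [4] 2
  [5] ⊤
  [6] ⊤
  [7] ⊤

⊤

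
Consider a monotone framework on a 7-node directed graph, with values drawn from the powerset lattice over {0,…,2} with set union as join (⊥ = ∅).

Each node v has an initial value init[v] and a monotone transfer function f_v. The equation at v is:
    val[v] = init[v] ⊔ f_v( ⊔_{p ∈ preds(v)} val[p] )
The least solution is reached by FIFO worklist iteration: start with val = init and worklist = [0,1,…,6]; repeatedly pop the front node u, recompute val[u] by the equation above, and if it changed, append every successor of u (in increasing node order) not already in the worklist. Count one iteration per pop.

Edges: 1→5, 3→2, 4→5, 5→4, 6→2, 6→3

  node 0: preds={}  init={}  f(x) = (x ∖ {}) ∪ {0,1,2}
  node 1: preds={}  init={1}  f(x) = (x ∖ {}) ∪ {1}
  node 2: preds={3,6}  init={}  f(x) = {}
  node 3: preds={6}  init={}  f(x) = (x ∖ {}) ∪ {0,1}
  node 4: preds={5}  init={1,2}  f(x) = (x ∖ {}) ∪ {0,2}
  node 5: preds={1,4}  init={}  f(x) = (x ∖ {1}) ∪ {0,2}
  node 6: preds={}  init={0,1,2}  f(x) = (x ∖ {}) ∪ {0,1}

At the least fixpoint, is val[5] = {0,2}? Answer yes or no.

Trace (9 dequeues):
  [1] u=0 | in {} | out {0,1,2} | prev {} | push {}
  [2] u=1 | in {} | out {1} | ==
  [3] u=2 | in {0,1,2} | out {} | ==
  [4] u=3 | in {0,1,2} | out {0,1,2} | prev {} | push {2}
  [5] u=4 | in {} | out {0,1,2} | prev {1,2} | push {}
  [6] u=5 | in {0,1,2} | out {0,2} | prev {} | push {4}
  [7] u=6 | in {} | out {0,1,2} | ==
  [8] u=2 | in {0,1,2} | out {} | ==
  [9] u=4 | in {0,2} | out {0,1,2} | ==

Converged values:
  [0] {0,1,2}
  [1] {1}
  [2] {}
  [3] {0,1,2}
  [4] {0,1,2}
  [5] {0,2}
  [6] {0,1,2}

yes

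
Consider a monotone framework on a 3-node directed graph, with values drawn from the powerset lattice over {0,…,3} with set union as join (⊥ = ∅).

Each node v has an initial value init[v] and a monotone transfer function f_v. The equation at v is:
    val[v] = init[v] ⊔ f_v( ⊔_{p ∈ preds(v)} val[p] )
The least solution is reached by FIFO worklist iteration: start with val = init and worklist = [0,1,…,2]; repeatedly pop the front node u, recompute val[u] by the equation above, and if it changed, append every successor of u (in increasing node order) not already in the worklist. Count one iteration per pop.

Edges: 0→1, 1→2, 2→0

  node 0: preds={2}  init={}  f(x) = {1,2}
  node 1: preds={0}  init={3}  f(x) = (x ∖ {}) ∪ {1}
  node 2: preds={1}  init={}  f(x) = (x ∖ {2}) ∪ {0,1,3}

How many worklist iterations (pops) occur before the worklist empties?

4

Trace (4 dequeues):
  [1] u=0 | in {} | out {1,2} | prev {} | push {}
  [2] u=1 | in {1,2} | out {1,2,3} | prev {3} | push {}
  [3] u=2 | in {1,2,3} | out {0,1,3} | prev {} | push {0}
  [4] u=0 | in {0,1,3} | out {1,2} | ==

Converged values:
  [0] {1,2}
  [1] {1,2,3}
  [2] {0,1,3}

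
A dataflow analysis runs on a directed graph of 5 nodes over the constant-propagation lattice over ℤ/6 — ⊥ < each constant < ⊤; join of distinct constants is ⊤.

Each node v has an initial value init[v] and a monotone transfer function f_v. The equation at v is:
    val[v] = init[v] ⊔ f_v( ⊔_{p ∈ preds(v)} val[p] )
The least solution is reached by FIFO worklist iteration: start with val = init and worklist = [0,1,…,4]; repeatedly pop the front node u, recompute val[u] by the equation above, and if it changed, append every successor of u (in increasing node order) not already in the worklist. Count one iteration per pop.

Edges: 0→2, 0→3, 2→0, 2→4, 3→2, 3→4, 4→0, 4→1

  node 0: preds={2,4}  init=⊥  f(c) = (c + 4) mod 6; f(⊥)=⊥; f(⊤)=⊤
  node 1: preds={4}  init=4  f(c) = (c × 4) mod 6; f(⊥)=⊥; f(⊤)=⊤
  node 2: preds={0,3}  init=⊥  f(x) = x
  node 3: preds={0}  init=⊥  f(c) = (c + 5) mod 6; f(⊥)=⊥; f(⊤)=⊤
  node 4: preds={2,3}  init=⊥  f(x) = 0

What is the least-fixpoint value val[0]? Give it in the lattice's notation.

Iteration log — 16 steps:
  step 1. node 0  ⊔preds=⊥  new=⊥  stable
  step 2. node 1  ⊔preds=⊥  new=4  stable
  step 3. node 2  ⊔preds=⊥  new=⊥  stable
  step 4. node 3  ⊔preds=⊥  new=⊥  stable
  step 5. node 4  ⊔preds=⊥  new=0  old=⊥  +wl: 0,1
  step 6. node 0  ⊔preds=0  new=4  old=⊥  +wl: 2,3
  step 7. node 1  ⊔preds=0  new=⊤  old=4  +wl: 
  step 8. node 2  ⊔preds=4  new=4  old=⊥  +wl: 0,4
  step 9. node 3  ⊔preds=4  new=3  old=⊥  +wl: 2
  step 10. node 0  ⊔preds=⊤  new=⊤  old=4  +wl: 3
  step 11. node 4  ⊔preds=⊤  new=0  stable
  step 12. node 2  ⊔preds=⊤  new=⊤  old=4  +wl: 0,4
  step 13. node 3  ⊔preds=⊤  new=⊤  old=3  +wl: 2
  step 14. node 0  ⊔preds=⊤  new=⊤  stable
  step 15. node 4  ⊔preds=⊤  new=0  stable
  step 16. node 2  ⊔preds=⊤  new=⊤  stable

Least fixpoint reached:
  node 0: ⊤
  node 1: ⊤
  node 2: ⊤
  node 3: ⊤
  node 4: 0

⊤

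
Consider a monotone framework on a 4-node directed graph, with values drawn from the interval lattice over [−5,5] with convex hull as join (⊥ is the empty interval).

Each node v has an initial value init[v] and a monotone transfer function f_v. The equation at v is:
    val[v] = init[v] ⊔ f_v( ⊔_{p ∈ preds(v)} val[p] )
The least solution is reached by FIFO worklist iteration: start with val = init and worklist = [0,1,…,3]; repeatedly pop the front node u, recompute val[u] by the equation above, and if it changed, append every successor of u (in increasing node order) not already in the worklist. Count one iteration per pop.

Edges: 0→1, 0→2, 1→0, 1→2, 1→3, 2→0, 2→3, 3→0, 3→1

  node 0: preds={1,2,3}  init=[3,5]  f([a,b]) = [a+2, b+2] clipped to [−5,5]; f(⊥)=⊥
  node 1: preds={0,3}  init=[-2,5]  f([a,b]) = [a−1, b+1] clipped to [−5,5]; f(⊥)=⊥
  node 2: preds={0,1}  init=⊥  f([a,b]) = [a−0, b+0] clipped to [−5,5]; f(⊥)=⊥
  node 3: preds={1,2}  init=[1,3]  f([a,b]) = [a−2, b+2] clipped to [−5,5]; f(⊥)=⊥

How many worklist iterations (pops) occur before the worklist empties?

Trace (12 dequeues):
  [1] u=0 | in [-2,5] | out [0,5] | prev [3,5] | push {}
  [2] u=1 | in [0,5] | out [-2,5] | ==
  [3] u=2 | in [-2,5] | out [-2,5] | prev ⊥ | push {0}
  [4] u=3 | in [-2,5] | out [-4,5] | prev [1,3] | push {1}
  [5] u=0 | in [-4,5] | out [-2,5] | prev [0,5] | push {2}
  [6] u=1 | in [-4,5] | out [-5,5] | prev [-2,5] | push {0,3}
  [7] u=2 | in [-5,5] | out [-5,5] | prev [-2,5] | push {}
  [8] u=0 | in [-5,5] | out [-3,5] | prev [-2,5] | push {1,2}
  [9] u=3 | in [-5,5] | out [-5,5] | prev [-4,5] | push {0}
  [10] u=1 | in [-5,5] | out [-5,5] | ==
  [11] u=2 | in [-5,5] | out [-5,5] | ==
  [12] u=0 | in [-5,5] | out [-3,5] | ==

Converged values:
  [0] [-3,5]
  [1] [-5,5]
  [2] [-5,5]
  [3] [-5,5]

12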